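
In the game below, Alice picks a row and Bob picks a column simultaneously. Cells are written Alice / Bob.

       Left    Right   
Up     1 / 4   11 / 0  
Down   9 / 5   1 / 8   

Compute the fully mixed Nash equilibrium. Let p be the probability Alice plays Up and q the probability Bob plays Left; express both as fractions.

p = 3/7, q = 5/9

In a mixed NE each player is indifferent between their pure strategies, so the opponent's mix sets the indifference.
Bob indifferent between Left and Right: p·4 + (1−p)·5 = p·0 + (1−p)·8 ⟹ 5 + (-1)p = 8 + (-8)p ⟹ p = 3/7.
Alice indifferent between Up and Down: q·1 + (1−q)·11 = q·9 + (1−q)·1 ⟹ 11 + (-10)q = 1 + 8q ⟹ q = 5/9.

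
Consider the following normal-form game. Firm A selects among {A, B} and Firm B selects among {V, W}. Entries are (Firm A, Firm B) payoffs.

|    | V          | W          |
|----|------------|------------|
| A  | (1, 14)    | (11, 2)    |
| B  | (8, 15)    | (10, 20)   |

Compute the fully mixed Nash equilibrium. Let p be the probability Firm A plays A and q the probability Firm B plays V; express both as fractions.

Each player's mixing probability is pinned down by making the *other* player indifferent.
Firm B indifferent between V and W: p·14 + (1−p)·15 = p·2 + (1−p)·20 ⟹ 15 + (-1)p = 20 + (-18)p ⟹ p = 5/17.
Firm A indifferent between A and B: q·1 + (1−q)·11 = q·8 + (1−q)·10 ⟹ 11 + (-10)q = 10 + (-2)q ⟹ q = 1/8.

p = 5/17, q = 1/8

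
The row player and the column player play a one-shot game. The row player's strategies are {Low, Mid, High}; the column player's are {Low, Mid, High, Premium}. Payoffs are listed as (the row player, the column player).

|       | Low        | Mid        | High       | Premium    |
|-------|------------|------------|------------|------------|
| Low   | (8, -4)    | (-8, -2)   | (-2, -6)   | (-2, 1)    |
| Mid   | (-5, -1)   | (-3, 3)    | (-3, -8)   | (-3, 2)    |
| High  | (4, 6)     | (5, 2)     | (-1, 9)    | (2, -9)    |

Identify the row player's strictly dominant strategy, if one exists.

None

A strategy is strictly dominant if it gives the row player a strictly higher payoff than every other strategy, against every choice by the opponent.
Low is not dominant: against Mid, Mid gives -3 > -8.
Mid is not dominant: against Low, Low gives 8 > -5.
High is not dominant: against Low, Low gives 8 > 4.
No single strategy is best against every opponent action.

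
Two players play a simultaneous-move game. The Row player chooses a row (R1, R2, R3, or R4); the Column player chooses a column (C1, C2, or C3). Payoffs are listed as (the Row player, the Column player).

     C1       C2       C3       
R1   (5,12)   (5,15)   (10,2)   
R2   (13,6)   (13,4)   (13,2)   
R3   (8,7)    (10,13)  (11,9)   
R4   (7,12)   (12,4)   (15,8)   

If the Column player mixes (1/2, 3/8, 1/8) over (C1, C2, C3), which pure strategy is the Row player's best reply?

The Row player's best reply maximizes expected payoff against the mix.
R1: (1/2)·5 + (3/8)·5 + (1/8)·10 = 45/8
R2: (1/2)·13 + (3/8)·13 + (1/8)·13 = 13
R3: (1/2)·8 + (3/8)·10 + (1/8)·11 = 73/8
R4: (1/2)·7 + (3/8)·12 + (1/8)·15 = 79/8
Highest expected payoff is 13, from R2.

R2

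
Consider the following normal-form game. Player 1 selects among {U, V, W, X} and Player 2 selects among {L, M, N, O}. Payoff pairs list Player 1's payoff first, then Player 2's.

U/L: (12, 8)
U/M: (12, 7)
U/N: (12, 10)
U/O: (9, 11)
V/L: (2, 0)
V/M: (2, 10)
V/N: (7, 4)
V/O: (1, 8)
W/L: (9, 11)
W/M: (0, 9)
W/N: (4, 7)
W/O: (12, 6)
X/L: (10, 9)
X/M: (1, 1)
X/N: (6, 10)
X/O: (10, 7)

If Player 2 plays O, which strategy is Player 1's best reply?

With Player 2 fixed at O, Player 1's payoffs are: U → 9, V → 1, W → 12, X → 10.
The maximum is 12, achieved by W.

W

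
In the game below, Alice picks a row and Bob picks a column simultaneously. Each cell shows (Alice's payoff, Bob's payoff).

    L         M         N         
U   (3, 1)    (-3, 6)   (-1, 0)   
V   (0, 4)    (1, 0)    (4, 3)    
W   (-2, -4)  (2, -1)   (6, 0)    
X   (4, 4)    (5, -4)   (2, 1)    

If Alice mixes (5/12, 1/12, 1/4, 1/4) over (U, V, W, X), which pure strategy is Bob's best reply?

M

Bob's best reply maximizes expected payoff against the mix.
L: (5/12)·1 + (1/12)·4 + (1/4)·(-4) + (1/4)·4 = 3/4
M: (5/12)·6 + (1/12)·0 + (1/4)·(-1) + (1/4)·(-4) = 5/4
N: (5/12)·0 + (1/12)·3 + (1/4)·0 + (1/4)·1 = 1/2
Highest expected payoff is 5/4, from M.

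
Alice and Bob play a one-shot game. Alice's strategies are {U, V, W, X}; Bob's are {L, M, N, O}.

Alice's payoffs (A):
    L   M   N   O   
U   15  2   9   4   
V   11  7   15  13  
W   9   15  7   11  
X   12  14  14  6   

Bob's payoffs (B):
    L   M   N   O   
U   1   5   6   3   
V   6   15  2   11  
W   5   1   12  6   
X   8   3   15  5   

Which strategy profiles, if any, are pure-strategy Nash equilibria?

Check mutual best responses: a cell is a NE iff neither player can gain by unilaterally deviating.
Alice's best responses — vs L: U (payoff 15); vs M: W (payoff 15); vs N: V (payoff 15); vs O: V (payoff 13).
Bob's best responses — vs U: N (payoff 6); vs V: M (payoff 15); vs W: N (payoff 12); vs X: N (payoff 15).
No cell has both players best-responding. For instance, Alice's best reply to M is W, but against W Bob prefers N over M.

No pure-strategy Nash equilibrium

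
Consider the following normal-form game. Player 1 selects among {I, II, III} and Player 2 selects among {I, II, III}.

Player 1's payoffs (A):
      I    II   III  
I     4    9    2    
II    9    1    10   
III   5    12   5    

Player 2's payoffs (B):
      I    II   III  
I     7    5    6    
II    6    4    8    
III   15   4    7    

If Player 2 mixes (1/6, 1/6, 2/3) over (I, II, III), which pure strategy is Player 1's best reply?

Player 1's best reply maximizes expected payoff against the mix.
I: (1/6)·4 + (1/6)·9 + (2/3)·2 = 7/2
II: (1/6)·9 + (1/6)·1 + (2/3)·10 = 25/3
III: (1/6)·5 + (1/6)·12 + (2/3)·5 = 37/6
Highest expected payoff is 25/3, from II.

II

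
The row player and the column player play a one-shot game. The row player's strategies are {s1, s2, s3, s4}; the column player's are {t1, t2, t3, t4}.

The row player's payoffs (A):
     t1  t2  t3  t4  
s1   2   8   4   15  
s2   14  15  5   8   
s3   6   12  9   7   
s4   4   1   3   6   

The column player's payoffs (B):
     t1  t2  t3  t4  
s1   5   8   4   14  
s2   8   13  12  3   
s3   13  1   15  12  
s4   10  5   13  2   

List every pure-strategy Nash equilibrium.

A profile is a Nash equilibrium when each player is best-responding to the other.
The row player's best responses — vs t1: s2 (payoff 14); vs t2: s2 (payoff 15); vs t3: s3 (payoff 9); vs t4: s1 (payoff 15).
The column player's best responses — vs s1: t4 (payoff 14); vs s2: t2 (payoff 13); vs s3: t3 (payoff 15); vs s4: t3 (payoff 13).
Mutual best responses occur at (s1, t4), (s2, t2), and (s3, t3); at each, neither player gains by switching.

(s1, t4), (s2, t2), and (s3, t3)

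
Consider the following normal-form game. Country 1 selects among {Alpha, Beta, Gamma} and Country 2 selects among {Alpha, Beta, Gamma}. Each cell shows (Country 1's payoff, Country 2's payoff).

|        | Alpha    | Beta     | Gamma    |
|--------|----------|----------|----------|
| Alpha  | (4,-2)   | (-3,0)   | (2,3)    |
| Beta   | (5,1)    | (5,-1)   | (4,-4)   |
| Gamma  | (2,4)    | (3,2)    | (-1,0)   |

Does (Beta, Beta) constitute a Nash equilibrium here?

No

Holding Country 2 at Beta: Country 1 gets 5 from Beta, versus -3 from Alpha, 3 from Gamma. No profitable deviation for Country 1.
Holding Country 1 at Beta: Country 2 gets -1 from Beta but could get 1 by switching to Alpha. Country 2 has a profitable deviation.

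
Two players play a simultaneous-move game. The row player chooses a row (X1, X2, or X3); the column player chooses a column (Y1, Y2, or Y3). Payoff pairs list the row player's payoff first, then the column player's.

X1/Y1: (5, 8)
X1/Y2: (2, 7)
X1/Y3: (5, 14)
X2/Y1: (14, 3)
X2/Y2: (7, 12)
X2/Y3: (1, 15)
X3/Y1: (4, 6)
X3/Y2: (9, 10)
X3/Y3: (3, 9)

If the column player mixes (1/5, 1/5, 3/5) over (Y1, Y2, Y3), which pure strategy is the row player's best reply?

The row player's best reply maximizes expected payoff against the mix.
X1: (1/5)·5 + (1/5)·2 + (3/5)·5 = 22/5
X2: (1/5)·14 + (1/5)·7 + (3/5)·1 = 24/5
X3: (1/5)·4 + (1/5)·9 + (3/5)·3 = 22/5
Highest expected payoff is 24/5, from X2.

X2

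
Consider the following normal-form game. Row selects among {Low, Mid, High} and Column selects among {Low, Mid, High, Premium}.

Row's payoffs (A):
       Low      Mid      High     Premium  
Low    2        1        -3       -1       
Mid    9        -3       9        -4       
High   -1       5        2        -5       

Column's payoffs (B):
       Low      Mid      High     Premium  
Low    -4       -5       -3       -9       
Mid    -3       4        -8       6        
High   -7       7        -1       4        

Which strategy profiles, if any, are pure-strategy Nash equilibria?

A profile is a Nash equilibrium when each player is best-responding to the other.
Row's best responses — vs Low: Mid (payoff 9); vs Mid: High (payoff 5); vs High: Mid (payoff 9); vs Premium: Low (payoff -1).
Column's best responses — vs Low: High (payoff -3); vs Mid: Premium (payoff 6); vs High: Mid (payoff 7).
The only mutual best response is (High, Mid); neither player gains by switching there.

(High, Mid)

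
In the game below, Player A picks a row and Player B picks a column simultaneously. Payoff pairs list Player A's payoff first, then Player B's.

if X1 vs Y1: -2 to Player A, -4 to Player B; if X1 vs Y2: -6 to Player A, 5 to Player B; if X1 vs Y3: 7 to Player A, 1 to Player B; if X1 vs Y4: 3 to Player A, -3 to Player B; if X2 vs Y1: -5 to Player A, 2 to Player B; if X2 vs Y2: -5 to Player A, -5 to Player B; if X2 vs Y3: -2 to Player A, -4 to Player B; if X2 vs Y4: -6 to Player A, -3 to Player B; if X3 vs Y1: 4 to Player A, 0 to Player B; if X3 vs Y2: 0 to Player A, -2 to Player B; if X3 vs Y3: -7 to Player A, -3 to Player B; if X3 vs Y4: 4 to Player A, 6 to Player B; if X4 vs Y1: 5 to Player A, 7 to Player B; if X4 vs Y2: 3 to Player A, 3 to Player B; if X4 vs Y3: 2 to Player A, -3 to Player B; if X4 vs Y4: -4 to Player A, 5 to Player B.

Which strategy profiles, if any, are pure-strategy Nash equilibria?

(X3, Y4) and (X4, Y1)

Check mutual best responses: a cell is a NE iff neither player can gain by unilaterally deviating.
Player A's best responses — vs Y1: X4 (payoff 5); vs Y2: X4 (payoff 3); vs Y3: X1 (payoff 7); vs Y4: X3 (payoff 4).
Player B's best responses — vs X1: Y2 (payoff 5); vs X2: Y1 (payoff 2); vs X3: Y4 (payoff 6); vs X4: Y1 (payoff 7).
Mutual best responses occur at (X3, Y4) and (X4, Y1); at each, neither player gains by switching.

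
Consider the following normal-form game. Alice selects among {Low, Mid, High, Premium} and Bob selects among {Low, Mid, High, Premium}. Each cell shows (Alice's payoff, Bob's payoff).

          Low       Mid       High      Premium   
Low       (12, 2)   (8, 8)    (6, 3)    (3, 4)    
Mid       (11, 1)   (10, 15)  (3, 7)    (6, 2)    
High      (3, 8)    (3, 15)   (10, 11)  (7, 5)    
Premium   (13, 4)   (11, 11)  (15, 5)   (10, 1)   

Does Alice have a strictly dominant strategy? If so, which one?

Check whether one of Alice's strategies beats all alternatives regardless of what the opponent does.
Premium strictly dominates: vs Low: 13 > each of {12, 11, 3}; vs Mid: 11 > each of {8, 10, 3}; vs High: 15 > each of {6, 3, 10}; vs Premium: 10 > each of {3, 6, 7}.

Premium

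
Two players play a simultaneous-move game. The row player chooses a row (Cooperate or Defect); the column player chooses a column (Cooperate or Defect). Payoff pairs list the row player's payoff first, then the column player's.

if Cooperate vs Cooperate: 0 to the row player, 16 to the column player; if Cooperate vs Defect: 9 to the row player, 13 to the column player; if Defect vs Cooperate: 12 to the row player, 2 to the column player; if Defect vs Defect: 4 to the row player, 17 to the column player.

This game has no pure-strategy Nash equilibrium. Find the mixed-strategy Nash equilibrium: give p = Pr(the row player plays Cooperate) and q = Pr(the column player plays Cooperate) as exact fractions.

p = 5/6, q = 5/17

Each player's mixing probability is pinned down by making the *other* player indifferent.
The column player indifferent between Cooperate and Defect: p·16 + (1−p)·2 = p·13 + (1−p)·17 ⟹ 2 + 14p = 17 + (-4)p ⟹ p = 5/6.
The row player indifferent between Cooperate and Defect: q·0 + (1−q)·9 = q·12 + (1−q)·4 ⟹ 9 + (-9)q = 4 + 8q ⟹ q = 5/17.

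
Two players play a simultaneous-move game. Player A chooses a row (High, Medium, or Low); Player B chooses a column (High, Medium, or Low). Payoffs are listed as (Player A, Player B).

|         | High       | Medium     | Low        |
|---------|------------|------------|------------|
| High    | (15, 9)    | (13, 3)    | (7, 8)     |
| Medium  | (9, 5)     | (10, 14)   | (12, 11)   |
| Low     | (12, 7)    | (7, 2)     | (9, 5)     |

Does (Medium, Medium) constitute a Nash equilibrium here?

No

Holding Player B at Medium: Player A gets 10 from Medium but could get 13 by switching to High. Player A has a profitable deviation.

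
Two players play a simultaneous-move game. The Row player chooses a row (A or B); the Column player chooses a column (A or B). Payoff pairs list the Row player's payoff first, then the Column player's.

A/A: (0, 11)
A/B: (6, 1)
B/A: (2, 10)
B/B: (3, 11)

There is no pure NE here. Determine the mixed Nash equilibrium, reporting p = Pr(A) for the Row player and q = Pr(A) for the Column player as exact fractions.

p = 1/11, q = 3/5

In a mixed NE each player is indifferent between their pure strategies, so the opponent's mix sets the indifference.
The Column player indifferent between A and B: p·11 + (1−p)·10 = p·1 + (1−p)·11 ⟹ 10 + 1p = 11 + (-10)p ⟹ p = 1/11.
The Row player indifferent between A and B: q·0 + (1−q)·6 = q·2 + (1−q)·3 ⟹ 6 + (-6)q = 3 + (-1)q ⟹ q = 3/5.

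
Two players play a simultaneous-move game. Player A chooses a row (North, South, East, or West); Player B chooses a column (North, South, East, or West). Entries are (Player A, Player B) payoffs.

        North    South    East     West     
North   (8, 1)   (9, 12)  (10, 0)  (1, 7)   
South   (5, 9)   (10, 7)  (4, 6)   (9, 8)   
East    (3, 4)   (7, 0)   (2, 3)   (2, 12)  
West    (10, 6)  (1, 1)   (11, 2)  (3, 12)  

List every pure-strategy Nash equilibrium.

No pure-strategy Nash equilibrium

Find each player's best response to every opponent strategy; NE are the intersections.
Player A's best responses — vs North: West (payoff 10); vs South: South (payoff 10); vs East: West (payoff 11); vs West: South (payoff 9).
Player B's best responses — vs North: South (payoff 12); vs South: North (payoff 9); vs East: West (payoff 12); vs West: West (payoff 12).
No cell has both players best-responding. For instance, Player A's best reply to North is West, but against West Player B prefers West over North.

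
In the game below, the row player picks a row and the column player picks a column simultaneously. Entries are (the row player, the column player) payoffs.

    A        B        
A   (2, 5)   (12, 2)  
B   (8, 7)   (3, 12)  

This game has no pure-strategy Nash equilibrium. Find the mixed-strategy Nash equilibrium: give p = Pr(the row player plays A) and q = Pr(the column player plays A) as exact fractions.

In a mixed NE each player is indifferent between their pure strategies, so the opponent's mix sets the indifference.
The column player indifferent between A and B: p·5 + (1−p)·7 = p·2 + (1−p)·12 ⟹ 7 + (-2)p = 12 + (-10)p ⟹ p = 5/8.
The row player indifferent between A and B: q·2 + (1−q)·12 = q·8 + (1−q)·3 ⟹ 12 + (-10)q = 3 + 5q ⟹ q = 3/5.

p = 5/8, q = 3/5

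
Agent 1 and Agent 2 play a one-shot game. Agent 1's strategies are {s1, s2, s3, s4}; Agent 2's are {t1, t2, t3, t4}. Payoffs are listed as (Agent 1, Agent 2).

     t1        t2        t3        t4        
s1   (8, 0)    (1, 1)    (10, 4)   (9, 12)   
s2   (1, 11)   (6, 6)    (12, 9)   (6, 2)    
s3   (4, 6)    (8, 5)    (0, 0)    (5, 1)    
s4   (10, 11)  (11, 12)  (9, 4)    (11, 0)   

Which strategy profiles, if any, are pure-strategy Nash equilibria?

A profile is a Nash equilibrium when each player is best-responding to the other.
Agent 1's best responses — vs t1: s4 (payoff 10); vs t2: s4 (payoff 11); vs t3: s2 (payoff 12); vs t4: s4 (payoff 11).
Agent 2's best responses — vs s1: t4 (payoff 12); vs s2: t1 (payoff 11); vs s3: t1 (payoff 6); vs s4: t2 (payoff 12).
The only mutual best response is (s4, t2); neither player gains by switching there.

(s4, t2)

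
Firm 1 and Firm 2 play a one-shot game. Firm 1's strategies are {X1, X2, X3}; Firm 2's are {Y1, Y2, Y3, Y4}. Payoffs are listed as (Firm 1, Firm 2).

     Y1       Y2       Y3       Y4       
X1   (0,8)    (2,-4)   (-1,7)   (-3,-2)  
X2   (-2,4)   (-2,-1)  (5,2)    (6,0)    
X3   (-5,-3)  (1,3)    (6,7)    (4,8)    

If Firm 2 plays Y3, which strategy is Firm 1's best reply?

With Firm 2 fixed at Y3, Firm 1's payoffs are: X1 → -1, X2 → 5, X3 → 6.
The maximum is 6, achieved by X3.

X3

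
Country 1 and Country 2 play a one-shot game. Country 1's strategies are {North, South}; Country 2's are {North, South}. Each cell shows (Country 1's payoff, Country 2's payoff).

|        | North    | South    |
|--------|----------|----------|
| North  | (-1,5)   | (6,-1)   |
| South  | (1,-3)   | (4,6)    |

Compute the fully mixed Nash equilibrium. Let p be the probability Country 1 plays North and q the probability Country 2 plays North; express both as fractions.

p = 3/5, q = 1/2

In a mixed NE each player is indifferent between their pure strategies, so the opponent's mix sets the indifference.
Country 2 indifferent between North and South: p·5 + (1−p)·(-3) = p·(-1) + (1−p)·6 ⟹ (-3) + 8p = 6 + (-7)p ⟹ p = 3/5.
Country 1 indifferent between North and South: q·(-1) + (1−q)·6 = q·1 + (1−q)·4 ⟹ 6 + (-7)q = 4 + (-3)q ⟹ q = 1/2.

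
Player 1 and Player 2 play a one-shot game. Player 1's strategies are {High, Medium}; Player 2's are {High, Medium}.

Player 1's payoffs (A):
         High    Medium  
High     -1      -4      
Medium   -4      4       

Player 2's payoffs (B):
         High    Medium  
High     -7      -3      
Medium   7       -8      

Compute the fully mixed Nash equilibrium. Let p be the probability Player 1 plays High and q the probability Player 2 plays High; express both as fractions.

p = 15/19, q = 8/11

In a mixed NE each player is indifferent between their pure strategies, so the opponent's mix sets the indifference.
Player 2 indifferent between High and Medium: p·(-7) + (1−p)·7 = p·(-3) + (1−p)·(-8) ⟹ 7 + (-14)p = (-8) + 5p ⟹ p = 15/19.
Player 1 indifferent between High and Medium: q·(-1) + (1−q)·(-4) = q·(-4) + (1−q)·4 ⟹ (-4) + 3q = 4 + (-8)q ⟹ q = 8/11.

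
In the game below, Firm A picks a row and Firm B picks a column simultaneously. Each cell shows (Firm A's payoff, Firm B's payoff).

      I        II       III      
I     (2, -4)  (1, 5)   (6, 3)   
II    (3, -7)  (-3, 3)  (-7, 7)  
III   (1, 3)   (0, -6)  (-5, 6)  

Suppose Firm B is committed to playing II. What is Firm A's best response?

I

With Firm B fixed at II, Firm A's payoffs are: I → 1, II → -3, III → 0.
The maximum is 1, achieved by I.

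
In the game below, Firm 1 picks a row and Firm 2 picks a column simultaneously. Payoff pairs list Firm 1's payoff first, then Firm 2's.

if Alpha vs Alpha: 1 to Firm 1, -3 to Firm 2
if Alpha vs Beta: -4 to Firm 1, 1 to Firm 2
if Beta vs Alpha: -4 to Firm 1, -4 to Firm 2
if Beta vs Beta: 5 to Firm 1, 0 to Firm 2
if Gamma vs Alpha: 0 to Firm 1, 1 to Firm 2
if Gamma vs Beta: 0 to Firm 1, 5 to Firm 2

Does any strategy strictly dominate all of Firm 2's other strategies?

Beta

Check whether one of Firm 2's strategies beats all alternatives regardless of what the opponent does.
Beta strictly dominates: vs Alpha: 1 > -3; vs Beta: 0 > -4; vs Gamma: 5 > 1.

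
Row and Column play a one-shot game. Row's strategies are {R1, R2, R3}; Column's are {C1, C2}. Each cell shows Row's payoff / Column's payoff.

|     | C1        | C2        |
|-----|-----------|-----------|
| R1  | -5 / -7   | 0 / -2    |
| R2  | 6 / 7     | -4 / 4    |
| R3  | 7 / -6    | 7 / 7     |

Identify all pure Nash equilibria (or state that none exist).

(R3, C2)

A profile is a Nash equilibrium when each player is best-responding to the other.
Row's best responses — vs C1: R3 (payoff 7); vs C2: R3 (payoff 7).
Column's best responses — vs R1: C2 (payoff -2); vs R2: C1 (payoff 7); vs R3: C2 (payoff 7).
The only mutual best response is (R3, C2); neither player gains by switching there.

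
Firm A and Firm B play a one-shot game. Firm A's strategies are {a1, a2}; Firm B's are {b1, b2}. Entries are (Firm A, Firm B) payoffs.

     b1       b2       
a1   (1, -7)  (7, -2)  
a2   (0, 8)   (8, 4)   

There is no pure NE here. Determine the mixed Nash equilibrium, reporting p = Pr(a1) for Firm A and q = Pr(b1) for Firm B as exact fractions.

In a mixed NE each player is indifferent between their pure strategies, so the opponent's mix sets the indifference.
Firm B indifferent between b1 and b2: p·(-7) + (1−p)·8 = p·(-2) + (1−p)·4 ⟹ 8 + (-15)p = 4 + (-6)p ⟹ p = 4/9.
Firm A indifferent between a1 and a2: q·1 + (1−q)·7 = q·0 + (1−q)·8 ⟹ 7 + (-6)q = 8 + (-8)q ⟹ q = 1/2.

p = 4/9, q = 1/2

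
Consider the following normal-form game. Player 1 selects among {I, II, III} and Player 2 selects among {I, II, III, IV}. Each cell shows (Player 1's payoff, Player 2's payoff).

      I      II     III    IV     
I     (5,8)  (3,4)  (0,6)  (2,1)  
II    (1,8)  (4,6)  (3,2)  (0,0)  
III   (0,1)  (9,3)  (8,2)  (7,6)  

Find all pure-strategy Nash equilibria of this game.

Find each player's best response to every opponent strategy; NE are the intersections.
Player 1's best responses — vs I: I (payoff 5); vs II: III (payoff 9); vs III: III (payoff 8); vs IV: III (payoff 7).
Player 2's best responses — vs I: I (payoff 8); vs II: I (payoff 8); vs III: IV (payoff 6).
Mutual best responses occur at (I, I) and (III, IV); at each, neither player gains by switching.

(I, I) and (III, IV)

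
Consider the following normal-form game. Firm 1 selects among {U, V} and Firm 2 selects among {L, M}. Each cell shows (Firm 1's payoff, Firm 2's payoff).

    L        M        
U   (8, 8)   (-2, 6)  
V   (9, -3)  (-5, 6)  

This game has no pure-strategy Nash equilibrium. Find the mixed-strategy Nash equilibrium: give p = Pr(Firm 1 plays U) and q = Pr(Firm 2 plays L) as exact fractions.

p = 9/11, q = 3/4

In a mixed NE each player is indifferent between their pure strategies, so the opponent's mix sets the indifference.
Firm 2 indifferent between L and M: p·8 + (1−p)·(-3) = p·6 + (1−p)·6 ⟹ (-3) + 11p = 6 + 0p ⟹ p = 9/11.
Firm 1 indifferent between U and V: q·8 + (1−q)·(-2) = q·9 + (1−q)·(-5) ⟹ (-2) + 10q = (-5) + 14q ⟹ q = 3/4.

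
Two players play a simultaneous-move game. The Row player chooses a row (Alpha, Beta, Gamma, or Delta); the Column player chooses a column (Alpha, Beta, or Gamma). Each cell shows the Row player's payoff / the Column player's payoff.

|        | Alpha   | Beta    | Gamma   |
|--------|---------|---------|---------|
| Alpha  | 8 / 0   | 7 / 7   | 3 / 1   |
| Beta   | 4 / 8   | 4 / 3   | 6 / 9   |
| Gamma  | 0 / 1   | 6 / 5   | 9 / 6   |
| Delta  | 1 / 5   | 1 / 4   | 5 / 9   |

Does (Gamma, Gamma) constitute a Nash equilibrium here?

Yes

Holding the Column player at Gamma: the Row player gets 9 from Gamma, versus 3 from Alpha, 6 from Beta, 5 from Delta. No profitable deviation for the Row player.
Holding the Row player at Gamma: the Column player gets 6 from Gamma, versus 1 from Alpha, 5 from Beta. No profitable deviation for the Column player either.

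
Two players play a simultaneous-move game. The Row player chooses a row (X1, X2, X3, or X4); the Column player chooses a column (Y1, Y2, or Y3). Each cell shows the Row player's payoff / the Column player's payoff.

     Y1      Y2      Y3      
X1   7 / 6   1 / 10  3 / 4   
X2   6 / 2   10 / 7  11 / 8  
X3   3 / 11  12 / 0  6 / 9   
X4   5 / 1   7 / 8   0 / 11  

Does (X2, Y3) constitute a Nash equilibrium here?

Yes

Holding the Column player at Y3: the Row player gets 11 from X2, versus 3 from X1, 6 from X3, 0 from X4. No profitable deviation for the Row player.
Holding the Row player at X2: the Column player gets 8 from Y3, versus 2 from Y1, 7 from Y2. No profitable deviation for the Column player either.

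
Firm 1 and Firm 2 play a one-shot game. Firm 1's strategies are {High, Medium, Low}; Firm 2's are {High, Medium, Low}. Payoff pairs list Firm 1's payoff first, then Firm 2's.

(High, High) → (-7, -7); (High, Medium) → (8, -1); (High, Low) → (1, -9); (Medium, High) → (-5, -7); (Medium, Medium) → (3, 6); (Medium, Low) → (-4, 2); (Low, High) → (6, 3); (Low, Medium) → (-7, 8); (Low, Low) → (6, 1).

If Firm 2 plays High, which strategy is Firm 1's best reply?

Low

With Firm 2 fixed at High, Firm 1's payoffs are: High → -7, Medium → -5, Low → 6.
The maximum is 6, achieved by Low.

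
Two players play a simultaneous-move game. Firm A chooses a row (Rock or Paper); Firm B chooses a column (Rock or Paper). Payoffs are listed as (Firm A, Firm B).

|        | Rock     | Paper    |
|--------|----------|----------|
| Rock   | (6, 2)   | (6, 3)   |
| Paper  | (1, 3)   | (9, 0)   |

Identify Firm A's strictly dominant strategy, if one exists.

Check whether one of Firm A's strategies beats all alternatives regardless of what the opponent does.
Rock is not dominant: against Paper, Paper gives 9 > 6.
Paper is not dominant: against Rock, Rock gives 6 > 1.
No single strategy is best against every opponent action.

No strictly dominant strategy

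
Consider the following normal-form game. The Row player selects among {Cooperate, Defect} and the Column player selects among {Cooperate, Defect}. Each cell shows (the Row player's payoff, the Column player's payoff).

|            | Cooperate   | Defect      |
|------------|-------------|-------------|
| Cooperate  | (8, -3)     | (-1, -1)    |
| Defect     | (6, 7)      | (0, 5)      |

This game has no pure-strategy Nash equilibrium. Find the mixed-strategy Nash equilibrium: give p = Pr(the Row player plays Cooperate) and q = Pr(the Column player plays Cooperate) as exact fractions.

Each player's mixing probability is pinned down by making the *other* player indifferent.
The Column player indifferent between Cooperate and Defect: p·(-3) + (1−p)·7 = p·(-1) + (1−p)·5 ⟹ 7 + (-10)p = 5 + (-6)p ⟹ p = 1/2.
The Row player indifferent between Cooperate and Defect: q·8 + (1−q)·(-1) = q·6 + (1−q)·0 ⟹ (-1) + 9q = 0 + 6q ⟹ q = 1/3.

p = 1/2, q = 1/3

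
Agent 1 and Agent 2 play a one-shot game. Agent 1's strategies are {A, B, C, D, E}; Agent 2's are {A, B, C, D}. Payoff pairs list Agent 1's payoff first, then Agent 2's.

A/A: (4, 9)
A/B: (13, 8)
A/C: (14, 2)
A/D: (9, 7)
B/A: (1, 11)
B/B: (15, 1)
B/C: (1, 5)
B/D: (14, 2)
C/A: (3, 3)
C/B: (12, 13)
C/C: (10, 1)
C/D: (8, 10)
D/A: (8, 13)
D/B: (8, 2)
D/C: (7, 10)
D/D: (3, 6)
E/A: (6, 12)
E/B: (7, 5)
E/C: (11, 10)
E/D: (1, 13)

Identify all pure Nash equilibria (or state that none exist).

(D, A)

Find each player's best response to every opponent strategy; NE are the intersections.
Agent 1's best responses — vs A: D (payoff 8); vs B: B (payoff 15); vs C: A (payoff 14); vs D: B (payoff 14).
Agent 2's best responses — vs A: A (payoff 9); vs B: A (payoff 11); vs C: B (payoff 13); vs D: A (payoff 13); vs E: D (payoff 13).
The only mutual best response is (D, A); neither player gains by switching there.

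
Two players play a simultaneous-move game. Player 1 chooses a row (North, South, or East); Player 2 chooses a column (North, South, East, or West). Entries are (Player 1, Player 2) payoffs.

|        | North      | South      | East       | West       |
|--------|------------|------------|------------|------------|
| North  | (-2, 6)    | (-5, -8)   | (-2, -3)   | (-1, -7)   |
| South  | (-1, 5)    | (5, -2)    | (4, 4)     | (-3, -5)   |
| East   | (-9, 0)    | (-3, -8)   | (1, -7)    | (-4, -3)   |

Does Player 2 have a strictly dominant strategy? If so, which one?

Check whether one of Player 2's strategies beats all alternatives regardless of what the opponent does.
North strictly dominates: vs North: 6 > each of {-8, -3, -7}; vs South: 5 > each of {-2, 4, -5}; vs East: 0 > each of {-8, -7, -3}.

North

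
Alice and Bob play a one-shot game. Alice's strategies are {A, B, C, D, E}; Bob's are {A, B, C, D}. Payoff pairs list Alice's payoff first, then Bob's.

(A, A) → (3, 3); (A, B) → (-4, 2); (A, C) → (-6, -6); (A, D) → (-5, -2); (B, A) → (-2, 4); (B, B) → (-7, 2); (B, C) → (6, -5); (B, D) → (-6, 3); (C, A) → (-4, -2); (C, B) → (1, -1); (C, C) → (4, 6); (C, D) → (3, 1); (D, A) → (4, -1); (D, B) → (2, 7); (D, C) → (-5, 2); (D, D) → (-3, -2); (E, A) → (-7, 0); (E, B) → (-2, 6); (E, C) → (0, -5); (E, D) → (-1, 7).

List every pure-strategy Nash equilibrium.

A profile is a Nash equilibrium when each player is best-responding to the other.
Alice's best responses — vs A: D (payoff 4); vs B: D (payoff 2); vs C: B (payoff 6); vs D: C (payoff 3).
Bob's best responses — vs A: A (payoff 3); vs B: A (payoff 4); vs C: C (payoff 6); vs D: B (payoff 7); vs E: D (payoff 7).
The only mutual best response is (D, B); neither player gains by switching there.

(D, B)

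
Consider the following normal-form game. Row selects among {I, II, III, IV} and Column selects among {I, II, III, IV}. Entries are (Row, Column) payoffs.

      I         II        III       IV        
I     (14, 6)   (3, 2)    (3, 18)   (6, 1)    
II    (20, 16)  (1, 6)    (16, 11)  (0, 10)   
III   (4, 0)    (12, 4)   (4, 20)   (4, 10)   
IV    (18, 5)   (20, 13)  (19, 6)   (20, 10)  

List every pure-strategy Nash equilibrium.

(II, I) and (IV, II)

A profile is a Nash equilibrium when each player is best-responding to the other.
Row's best responses — vs I: II (payoff 20); vs II: IV (payoff 20); vs III: IV (payoff 19); vs IV: IV (payoff 20).
Column's best responses — vs I: III (payoff 18); vs II: I (payoff 16); vs III: III (payoff 20); vs IV: II (payoff 13).
Mutual best responses occur at (II, I) and (IV, II); at each, neither player gains by switching.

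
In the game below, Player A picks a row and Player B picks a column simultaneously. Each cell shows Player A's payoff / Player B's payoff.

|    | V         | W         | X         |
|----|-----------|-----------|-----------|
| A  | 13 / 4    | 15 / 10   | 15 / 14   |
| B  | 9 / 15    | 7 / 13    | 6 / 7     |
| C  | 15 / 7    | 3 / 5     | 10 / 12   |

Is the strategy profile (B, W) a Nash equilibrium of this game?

Holding Player B at W: Player A gets 7 from B but could get 15 by switching to A. Player A has a profitable deviation.

No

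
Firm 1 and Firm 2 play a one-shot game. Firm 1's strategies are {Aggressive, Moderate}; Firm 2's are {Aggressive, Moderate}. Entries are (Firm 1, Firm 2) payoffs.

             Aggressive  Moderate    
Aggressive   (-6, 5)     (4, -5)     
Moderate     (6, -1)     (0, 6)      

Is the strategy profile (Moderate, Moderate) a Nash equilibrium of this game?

Holding Firm 2 at Moderate: Firm 1 gets 0 from Moderate but could get 4 by switching to Aggressive. Firm 1 has a profitable deviation.

No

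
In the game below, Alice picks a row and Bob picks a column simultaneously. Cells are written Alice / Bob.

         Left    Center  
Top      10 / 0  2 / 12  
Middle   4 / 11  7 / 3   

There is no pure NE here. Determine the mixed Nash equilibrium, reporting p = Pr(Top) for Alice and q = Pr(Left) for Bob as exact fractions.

Each player's mixing probability is pinned down by making the *other* player indifferent.
Bob indifferent between Left and Center: p·0 + (1−p)·11 = p·12 + (1−p)·3 ⟹ 11 + (-11)p = 3 + 9p ⟹ p = 2/5.
Alice indifferent between Top and Middle: q·10 + (1−q)·2 = q·4 + (1−q)·7 ⟹ 2 + 8q = 7 + (-3)q ⟹ q = 5/11.

p = 2/5, q = 5/11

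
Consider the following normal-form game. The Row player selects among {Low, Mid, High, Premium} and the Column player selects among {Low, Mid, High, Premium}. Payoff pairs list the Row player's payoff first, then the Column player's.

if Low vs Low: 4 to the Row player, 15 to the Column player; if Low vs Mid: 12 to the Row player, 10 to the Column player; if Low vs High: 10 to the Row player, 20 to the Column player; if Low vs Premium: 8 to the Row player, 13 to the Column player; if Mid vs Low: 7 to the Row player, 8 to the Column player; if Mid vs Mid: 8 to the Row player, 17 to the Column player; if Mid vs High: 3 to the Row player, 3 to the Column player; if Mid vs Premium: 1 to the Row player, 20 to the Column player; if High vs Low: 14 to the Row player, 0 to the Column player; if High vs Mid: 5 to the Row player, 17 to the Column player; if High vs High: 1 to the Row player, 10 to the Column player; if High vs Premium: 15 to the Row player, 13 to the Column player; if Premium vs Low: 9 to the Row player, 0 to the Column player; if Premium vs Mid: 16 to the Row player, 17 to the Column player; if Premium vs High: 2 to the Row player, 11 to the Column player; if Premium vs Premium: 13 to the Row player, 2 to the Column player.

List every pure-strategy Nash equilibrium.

(Low, High) and (Premium, Mid)

Find each player's best response to every opponent strategy; NE are the intersections.
The Row player's best responses — vs Low: High (payoff 14); vs Mid: Premium (payoff 16); vs High: Low (payoff 10); vs Premium: High (payoff 15).
The Column player's best responses — vs Low: High (payoff 20); vs Mid: Premium (payoff 20); vs High: Mid (payoff 17); vs Premium: Mid (payoff 17).
Mutual best responses occur at (Low, High) and (Premium, Mid); at each, neither player gains by switching.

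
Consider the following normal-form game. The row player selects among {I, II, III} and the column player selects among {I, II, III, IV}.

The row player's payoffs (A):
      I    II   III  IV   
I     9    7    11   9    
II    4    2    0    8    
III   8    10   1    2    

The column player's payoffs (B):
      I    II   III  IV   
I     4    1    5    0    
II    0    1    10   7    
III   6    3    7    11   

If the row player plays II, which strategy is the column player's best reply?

With the row player fixed at II, the column player's payoffs are: I → 0, II → 1, III → 10, IV → 7.
The maximum is 10, achieved by III.

III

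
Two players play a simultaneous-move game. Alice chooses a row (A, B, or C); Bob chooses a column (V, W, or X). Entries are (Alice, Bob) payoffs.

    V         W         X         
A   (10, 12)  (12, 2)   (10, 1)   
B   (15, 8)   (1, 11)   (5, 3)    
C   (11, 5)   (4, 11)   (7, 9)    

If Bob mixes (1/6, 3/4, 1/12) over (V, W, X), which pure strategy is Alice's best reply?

Compute Alice's expected payoff from each pure strategy against the given mix.
A: (1/6)·10 + (3/4)·12 + (1/12)·10 = 23/2
B: (1/6)·15 + (3/4)·1 + (1/12)·5 = 11/3
C: (1/6)·11 + (3/4)·4 + (1/12)·7 = 65/12
Highest expected payoff is 23/2, from A.

A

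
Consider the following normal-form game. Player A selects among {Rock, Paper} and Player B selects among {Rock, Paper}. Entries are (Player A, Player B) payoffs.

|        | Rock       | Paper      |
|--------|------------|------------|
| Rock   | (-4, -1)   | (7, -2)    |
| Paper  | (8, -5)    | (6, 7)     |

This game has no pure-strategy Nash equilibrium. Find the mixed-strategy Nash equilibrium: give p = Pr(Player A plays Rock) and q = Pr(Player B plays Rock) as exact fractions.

In a mixed NE each player is indifferent between their pure strategies, so the opponent's mix sets the indifference.
Player B indifferent between Rock and Paper: p·(-1) + (1−p)·(-5) = p·(-2) + (1−p)·7 ⟹ (-5) + 4p = 7 + (-9)p ⟹ p = 12/13.
Player A indifferent between Rock and Paper: q·(-4) + (1−q)·7 = q·8 + (1−q)·6 ⟹ 7 + (-11)q = 6 + 2q ⟹ q = 1/13.

p = 12/13, q = 1/13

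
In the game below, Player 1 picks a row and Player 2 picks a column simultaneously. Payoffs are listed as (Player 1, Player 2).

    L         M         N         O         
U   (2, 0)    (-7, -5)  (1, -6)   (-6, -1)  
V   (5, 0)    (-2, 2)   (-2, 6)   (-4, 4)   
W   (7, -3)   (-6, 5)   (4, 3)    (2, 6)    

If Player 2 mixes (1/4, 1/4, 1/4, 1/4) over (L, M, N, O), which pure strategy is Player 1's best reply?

Player 1's best reply maximizes expected payoff against the mix.
U: (1/4)·2 + (1/4)·(-7) + (1/4)·1 + (1/4)·(-6) = -5/2
V: (1/4)·5 + (1/4)·(-2) + (1/4)·(-2) + (1/4)·(-4) = -3/4
W: (1/4)·7 + (1/4)·(-6) + (1/4)·4 + (1/4)·2 = 7/4
Highest expected payoff is 7/4, from W.

W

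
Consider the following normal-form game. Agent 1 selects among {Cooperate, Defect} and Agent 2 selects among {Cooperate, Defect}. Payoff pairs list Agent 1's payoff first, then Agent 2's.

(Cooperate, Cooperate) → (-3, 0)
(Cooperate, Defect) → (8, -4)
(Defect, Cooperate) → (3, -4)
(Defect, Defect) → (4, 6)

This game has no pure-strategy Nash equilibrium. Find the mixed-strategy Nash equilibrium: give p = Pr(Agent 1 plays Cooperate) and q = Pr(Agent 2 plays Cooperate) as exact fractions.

Each player's mixing probability is pinned down by making the *other* player indifferent.
Agent 2 indifferent between Cooperate and Defect: p·0 + (1−p)·(-4) = p·(-4) + (1−p)·6 ⟹ (-4) + 4p = 6 + (-10)p ⟹ p = 5/7.
Agent 1 indifferent between Cooperate and Defect: q·(-3) + (1−q)·8 = q·3 + (1−q)·4 ⟹ 8 + (-11)q = 4 + (-1)q ⟹ q = 2/5.

p = 5/7, q = 2/5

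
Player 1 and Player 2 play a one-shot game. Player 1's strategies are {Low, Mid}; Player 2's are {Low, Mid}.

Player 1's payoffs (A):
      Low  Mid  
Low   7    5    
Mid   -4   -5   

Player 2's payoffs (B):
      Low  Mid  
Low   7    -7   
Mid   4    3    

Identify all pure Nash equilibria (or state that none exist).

A profile is a Nash equilibrium when each player is best-responding to the other.
Player 1's best responses — vs Low: Low (payoff 7); vs Mid: Low (payoff 5).
Player 2's best responses — vs Low: Low (payoff 7); vs Mid: Low (payoff 4).
The only mutual best response is (Low, Low); neither player gains by switching there.

(Low, Low)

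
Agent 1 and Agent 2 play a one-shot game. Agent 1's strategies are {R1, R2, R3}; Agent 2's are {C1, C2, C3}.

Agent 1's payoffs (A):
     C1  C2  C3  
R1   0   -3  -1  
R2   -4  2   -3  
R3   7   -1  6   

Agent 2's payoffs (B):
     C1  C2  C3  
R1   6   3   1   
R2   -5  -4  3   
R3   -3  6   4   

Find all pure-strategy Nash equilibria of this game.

No pure-strategy Nash equilibrium

Find each player's best response to every opponent strategy; NE are the intersections.
Agent 1's best responses — vs C1: R3 (payoff 7); vs C2: R2 (payoff 2); vs C3: R3 (payoff 6).
Agent 2's best responses — vs R1: C1 (payoff 6); vs R2: C3 (payoff 3); vs R3: C2 (payoff 6).
No cell has both players best-responding. For instance, Agent 1's best reply to C1 is R3, but against R3 Agent 2 prefers C2 over C1.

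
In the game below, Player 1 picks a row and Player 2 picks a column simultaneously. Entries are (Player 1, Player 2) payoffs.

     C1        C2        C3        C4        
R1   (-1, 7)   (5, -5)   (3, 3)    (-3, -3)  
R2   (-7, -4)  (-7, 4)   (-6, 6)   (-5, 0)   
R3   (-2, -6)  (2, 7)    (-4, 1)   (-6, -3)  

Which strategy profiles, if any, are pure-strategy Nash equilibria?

Check mutual best responses: a cell is a NE iff neither player can gain by unilaterally deviating.
Player 1's best responses — vs C1: R1 (payoff -1); vs C2: R1 (payoff 5); vs C3: R1 (payoff 3); vs C4: R1 (payoff -3).
Player 2's best responses — vs R1: C1 (payoff 7); vs R2: C3 (payoff 6); vs R3: C2 (payoff 7).
The only mutual best response is (R1, C1); neither player gains by switching there.

(R1, C1)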